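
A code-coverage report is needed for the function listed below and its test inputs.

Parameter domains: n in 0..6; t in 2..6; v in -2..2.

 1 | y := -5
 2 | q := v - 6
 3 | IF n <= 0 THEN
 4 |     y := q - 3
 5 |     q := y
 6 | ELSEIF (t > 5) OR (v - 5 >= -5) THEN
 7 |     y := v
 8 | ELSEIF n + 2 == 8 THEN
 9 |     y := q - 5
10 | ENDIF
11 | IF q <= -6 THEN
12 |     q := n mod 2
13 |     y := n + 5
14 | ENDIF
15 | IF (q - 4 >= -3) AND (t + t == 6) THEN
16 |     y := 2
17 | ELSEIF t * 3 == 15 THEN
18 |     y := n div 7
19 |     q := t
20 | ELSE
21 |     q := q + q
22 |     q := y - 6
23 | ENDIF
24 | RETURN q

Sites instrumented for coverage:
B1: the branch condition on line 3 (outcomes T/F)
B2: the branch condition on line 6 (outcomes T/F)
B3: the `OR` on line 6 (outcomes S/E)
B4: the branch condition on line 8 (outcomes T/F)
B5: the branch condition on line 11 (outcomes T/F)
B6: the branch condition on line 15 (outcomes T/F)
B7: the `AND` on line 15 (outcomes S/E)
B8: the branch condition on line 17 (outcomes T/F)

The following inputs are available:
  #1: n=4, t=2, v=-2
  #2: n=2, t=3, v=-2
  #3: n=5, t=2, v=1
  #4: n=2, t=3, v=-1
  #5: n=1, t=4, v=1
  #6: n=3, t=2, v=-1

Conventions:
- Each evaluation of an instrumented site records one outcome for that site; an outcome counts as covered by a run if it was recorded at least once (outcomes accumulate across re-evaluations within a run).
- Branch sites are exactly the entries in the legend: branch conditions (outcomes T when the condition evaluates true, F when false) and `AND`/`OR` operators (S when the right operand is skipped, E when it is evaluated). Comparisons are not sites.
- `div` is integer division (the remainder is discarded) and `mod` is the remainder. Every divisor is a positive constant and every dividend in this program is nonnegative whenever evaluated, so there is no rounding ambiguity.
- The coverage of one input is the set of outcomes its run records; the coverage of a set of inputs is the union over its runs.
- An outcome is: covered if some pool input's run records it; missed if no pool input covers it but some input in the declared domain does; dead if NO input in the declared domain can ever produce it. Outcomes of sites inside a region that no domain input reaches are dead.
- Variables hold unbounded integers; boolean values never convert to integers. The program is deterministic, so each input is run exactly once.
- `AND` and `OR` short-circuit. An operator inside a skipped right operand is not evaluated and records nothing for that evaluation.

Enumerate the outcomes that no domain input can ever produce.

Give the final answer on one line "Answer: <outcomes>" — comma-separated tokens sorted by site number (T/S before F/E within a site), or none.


exhaustive pass over the 175-input domain:
  reachable outcomes have witnesses, e.g. B1=T (e.g. n=0, t=2, v=-2), B1=F (e.g. n=1, t=2, v=-2), B2=T (e.g. n=1, t=2, v=0), B2=F (e.g. n=1, t=2, v=-2)
Answer: none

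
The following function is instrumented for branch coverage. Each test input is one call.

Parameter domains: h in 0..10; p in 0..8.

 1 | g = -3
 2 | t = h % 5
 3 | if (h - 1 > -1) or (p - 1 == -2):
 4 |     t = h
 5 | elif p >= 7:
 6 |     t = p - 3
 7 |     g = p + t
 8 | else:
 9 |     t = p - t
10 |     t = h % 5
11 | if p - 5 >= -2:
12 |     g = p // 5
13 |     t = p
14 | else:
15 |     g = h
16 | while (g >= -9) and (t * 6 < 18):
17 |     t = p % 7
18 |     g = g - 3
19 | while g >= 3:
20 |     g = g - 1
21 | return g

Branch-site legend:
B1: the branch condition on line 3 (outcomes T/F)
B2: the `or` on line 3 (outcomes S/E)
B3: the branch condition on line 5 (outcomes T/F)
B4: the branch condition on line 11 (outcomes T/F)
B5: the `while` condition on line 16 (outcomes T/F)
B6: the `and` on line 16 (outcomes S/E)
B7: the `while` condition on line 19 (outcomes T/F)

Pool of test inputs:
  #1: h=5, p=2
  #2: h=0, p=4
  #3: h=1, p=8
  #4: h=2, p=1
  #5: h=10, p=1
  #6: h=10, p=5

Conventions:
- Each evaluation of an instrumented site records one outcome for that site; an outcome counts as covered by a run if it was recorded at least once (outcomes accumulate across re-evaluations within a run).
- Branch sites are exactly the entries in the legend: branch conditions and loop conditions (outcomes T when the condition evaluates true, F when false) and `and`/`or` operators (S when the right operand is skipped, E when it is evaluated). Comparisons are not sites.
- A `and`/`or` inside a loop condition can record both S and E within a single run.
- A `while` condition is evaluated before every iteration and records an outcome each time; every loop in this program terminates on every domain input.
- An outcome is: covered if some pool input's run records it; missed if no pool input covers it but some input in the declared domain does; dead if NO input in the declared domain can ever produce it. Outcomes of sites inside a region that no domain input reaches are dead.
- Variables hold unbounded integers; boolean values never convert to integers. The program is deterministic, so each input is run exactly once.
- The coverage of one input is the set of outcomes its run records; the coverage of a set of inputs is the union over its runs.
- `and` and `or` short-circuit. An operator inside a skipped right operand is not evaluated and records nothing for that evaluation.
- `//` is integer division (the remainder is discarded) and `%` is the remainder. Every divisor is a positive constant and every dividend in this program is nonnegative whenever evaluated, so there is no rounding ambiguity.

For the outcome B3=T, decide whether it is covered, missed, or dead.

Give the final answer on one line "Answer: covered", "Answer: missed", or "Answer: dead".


no pool input records B3=T
but domain input (h=0, p=7) does record it -> reachable, so missed
Answer: missed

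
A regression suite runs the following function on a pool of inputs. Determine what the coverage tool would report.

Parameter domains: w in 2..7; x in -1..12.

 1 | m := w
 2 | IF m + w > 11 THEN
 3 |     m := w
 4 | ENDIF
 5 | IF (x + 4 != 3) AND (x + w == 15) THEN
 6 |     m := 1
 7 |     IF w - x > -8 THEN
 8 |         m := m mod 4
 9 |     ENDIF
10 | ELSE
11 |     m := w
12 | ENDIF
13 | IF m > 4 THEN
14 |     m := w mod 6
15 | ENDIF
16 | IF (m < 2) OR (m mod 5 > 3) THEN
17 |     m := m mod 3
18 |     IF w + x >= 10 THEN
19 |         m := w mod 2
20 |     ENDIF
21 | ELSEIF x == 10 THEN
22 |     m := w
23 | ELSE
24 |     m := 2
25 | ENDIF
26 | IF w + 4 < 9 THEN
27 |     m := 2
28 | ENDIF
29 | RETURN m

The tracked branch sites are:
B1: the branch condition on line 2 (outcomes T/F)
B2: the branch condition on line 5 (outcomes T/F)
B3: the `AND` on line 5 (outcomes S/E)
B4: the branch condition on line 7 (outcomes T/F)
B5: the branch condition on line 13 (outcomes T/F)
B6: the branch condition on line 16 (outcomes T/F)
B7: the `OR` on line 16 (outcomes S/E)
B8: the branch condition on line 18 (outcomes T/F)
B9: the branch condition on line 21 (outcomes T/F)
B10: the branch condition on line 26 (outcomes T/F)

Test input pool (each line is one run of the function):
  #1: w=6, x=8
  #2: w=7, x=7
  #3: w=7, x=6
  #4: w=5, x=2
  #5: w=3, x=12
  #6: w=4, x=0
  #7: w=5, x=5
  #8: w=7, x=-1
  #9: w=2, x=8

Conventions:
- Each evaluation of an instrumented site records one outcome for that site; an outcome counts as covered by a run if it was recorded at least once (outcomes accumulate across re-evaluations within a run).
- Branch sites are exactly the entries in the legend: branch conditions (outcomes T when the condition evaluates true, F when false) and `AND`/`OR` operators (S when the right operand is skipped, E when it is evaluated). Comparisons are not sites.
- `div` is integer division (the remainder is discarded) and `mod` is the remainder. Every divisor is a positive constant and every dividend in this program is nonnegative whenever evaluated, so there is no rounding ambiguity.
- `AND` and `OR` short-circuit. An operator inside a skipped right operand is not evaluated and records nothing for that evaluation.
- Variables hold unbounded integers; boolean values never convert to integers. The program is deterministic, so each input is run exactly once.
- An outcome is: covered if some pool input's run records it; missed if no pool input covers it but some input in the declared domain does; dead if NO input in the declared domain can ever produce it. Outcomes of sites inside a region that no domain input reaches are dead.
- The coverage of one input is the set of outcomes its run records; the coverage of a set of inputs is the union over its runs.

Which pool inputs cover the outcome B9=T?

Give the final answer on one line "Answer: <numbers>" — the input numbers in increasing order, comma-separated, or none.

input #1 (w=6, x=8): does not produce B9=T
input #2 (w=7, x=7): does not produce B9=T
input #3 (w=7, x=6): does not produce B9=T
input #4 (w=5, x=2): does not produce B9=T
input #5 (w=3, x=12): does not produce B9=T
input #6 (w=4, x=0): does not produce B9=T
input #7 (w=5, x=5): does not produce B9=T
input #8 (w=7, x=-1): does not produce B9=T
input #9 (w=2, x=8): does not produce B9=T

Answer: none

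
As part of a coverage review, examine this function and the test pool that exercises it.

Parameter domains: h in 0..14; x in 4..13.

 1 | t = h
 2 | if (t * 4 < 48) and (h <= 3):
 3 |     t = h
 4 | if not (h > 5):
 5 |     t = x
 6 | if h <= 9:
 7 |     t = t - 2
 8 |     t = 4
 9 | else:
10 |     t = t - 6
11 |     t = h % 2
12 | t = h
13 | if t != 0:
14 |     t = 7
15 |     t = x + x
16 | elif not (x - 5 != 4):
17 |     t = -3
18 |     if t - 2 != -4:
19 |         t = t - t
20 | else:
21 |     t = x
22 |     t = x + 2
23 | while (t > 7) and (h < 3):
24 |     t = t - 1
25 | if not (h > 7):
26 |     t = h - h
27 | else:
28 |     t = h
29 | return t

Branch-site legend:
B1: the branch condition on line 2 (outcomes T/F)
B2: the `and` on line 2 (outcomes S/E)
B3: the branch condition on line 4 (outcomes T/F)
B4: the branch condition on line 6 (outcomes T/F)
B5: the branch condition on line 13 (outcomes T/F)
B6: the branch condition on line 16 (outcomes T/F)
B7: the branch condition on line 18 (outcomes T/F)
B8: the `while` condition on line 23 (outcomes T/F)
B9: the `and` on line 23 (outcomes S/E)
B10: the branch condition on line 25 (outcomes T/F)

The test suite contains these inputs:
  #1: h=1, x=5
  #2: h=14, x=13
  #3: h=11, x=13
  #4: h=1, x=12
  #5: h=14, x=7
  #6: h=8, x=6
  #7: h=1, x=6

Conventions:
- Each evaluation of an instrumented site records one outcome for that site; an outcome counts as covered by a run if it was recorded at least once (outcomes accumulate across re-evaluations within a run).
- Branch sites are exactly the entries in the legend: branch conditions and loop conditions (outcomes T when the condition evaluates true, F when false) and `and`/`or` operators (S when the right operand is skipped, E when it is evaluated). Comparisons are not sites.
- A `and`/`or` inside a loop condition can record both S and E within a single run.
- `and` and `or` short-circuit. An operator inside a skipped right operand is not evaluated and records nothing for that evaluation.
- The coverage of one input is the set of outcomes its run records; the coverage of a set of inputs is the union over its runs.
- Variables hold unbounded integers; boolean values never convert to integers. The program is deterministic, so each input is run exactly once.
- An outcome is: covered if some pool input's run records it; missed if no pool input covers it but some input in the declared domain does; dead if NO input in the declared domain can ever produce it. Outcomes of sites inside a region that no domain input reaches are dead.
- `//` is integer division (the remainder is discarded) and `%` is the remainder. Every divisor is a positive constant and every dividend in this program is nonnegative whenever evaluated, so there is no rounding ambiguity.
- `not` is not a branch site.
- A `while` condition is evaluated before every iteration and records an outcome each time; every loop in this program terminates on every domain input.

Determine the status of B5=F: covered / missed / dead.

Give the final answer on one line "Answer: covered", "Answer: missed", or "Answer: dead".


no pool input records B5=F
but domain input (h=0, x=4) does record it -> reachable, so missed
Answer: missed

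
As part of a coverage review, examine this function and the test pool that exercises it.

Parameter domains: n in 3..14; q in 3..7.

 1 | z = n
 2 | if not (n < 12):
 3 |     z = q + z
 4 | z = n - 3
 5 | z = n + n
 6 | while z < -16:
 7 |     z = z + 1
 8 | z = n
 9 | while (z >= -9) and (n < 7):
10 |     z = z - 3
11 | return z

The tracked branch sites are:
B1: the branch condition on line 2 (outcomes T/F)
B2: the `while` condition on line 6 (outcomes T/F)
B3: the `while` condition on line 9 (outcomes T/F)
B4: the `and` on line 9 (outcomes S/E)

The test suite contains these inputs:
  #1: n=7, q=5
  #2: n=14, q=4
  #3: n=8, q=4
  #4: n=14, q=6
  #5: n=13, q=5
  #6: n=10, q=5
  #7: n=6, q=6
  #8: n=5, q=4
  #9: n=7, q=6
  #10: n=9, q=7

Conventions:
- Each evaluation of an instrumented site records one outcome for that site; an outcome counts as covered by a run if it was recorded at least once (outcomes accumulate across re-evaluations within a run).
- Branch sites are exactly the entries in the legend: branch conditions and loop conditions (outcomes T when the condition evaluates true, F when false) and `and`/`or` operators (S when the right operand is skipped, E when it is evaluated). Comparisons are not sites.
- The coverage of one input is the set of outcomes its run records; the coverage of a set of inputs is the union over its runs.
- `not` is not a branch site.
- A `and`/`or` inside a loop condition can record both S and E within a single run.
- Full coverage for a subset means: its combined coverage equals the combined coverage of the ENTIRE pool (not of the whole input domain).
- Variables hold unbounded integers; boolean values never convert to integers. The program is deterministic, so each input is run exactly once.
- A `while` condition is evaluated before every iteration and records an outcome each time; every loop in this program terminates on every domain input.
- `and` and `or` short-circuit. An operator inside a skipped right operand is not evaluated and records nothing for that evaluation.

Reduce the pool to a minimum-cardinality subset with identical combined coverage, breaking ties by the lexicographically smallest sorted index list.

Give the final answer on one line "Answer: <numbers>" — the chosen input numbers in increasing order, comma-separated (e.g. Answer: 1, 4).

#1 (n=7, q=5) -> covered: B1=F, B2=F, B3=F, B4=E
#2 (n=14, q=4) -> covered: B1=T, B2=F, B3=F, B4=E
#3 (n=8, q=4) -> covered: B1=F, B2=F, B3=F, B4=E
#4 (n=14, q=6) -> covered: B1=T, B2=F, B3=F, B4=E
#5 (n=13, q=5) -> covered: B1=T, B2=F, B3=F, B4=E
#6 (n=10, q=5) -> covered: B1=F, B2=F, B3=F, B4=E
#7 (n=6, q=6) -> covered: B1=F, B2=F, B3=T, B3=F, B4=S, B4=E
#8 (n=5, q=4) -> covered: B1=F, B2=F, B3=T, B3=F, B4=S, B4=E
#9 (n=7, q=6) -> covered: B1=F, B2=F, B3=F, B4=E
#10 (n=9, q=7) -> covered: B1=F, B2=F, B3=F, B4=E
pool-wide coverage (7 outcomes): B1=T, B1=F, B2=F, B3=T, B3=F, B4=S, B4=E
no size-1 subset reaches all 7 outcomes (best union: 6/7)
the canonical winner is {2, 7}: size 2, full 7-outcome coverage, earliest index list among size-2 covers

Answer: 2, 7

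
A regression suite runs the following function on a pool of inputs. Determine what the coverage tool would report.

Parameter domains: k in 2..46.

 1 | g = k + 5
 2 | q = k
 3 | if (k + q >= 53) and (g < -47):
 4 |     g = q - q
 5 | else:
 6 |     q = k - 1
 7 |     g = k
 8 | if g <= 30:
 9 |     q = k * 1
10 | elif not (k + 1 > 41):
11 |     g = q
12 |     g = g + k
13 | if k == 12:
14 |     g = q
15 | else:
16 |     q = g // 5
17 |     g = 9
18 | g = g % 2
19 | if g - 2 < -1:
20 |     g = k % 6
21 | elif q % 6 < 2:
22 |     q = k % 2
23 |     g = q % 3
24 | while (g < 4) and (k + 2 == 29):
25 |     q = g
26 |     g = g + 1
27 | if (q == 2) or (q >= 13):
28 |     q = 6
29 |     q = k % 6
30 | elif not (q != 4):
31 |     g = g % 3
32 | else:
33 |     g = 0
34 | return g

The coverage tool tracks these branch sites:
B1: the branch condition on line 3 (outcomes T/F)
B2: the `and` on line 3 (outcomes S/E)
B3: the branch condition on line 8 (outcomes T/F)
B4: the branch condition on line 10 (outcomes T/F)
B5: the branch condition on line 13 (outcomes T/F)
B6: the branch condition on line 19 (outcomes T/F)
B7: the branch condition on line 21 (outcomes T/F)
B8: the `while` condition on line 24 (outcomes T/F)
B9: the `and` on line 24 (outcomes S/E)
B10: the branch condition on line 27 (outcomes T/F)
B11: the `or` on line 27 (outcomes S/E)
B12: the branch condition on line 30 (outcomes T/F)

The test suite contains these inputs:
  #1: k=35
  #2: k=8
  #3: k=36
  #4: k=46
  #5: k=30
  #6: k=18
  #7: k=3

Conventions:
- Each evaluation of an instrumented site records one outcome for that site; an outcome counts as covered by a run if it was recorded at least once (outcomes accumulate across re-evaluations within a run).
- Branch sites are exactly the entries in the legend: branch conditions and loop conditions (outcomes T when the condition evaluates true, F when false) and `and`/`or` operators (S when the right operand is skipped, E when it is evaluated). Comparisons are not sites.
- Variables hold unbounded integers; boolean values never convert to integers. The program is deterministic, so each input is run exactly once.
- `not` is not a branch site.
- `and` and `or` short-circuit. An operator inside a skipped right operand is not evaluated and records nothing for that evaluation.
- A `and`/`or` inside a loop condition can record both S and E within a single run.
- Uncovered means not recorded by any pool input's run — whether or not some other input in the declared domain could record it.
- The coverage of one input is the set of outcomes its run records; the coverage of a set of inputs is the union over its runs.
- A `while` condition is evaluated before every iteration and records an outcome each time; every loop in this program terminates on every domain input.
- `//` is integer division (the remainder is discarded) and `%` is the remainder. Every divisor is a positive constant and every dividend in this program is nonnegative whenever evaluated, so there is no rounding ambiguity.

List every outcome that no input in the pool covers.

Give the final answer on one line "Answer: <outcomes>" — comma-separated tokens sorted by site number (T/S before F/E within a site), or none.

test 1 (k=35) fires B2->E, B1->F, B3->F, B4->T, B5->F, B6->F, B7->T, B9->E, B8->F, B11->E, B10->F, B12->F; hits B1=F, B2=E, B3=F, B4=T, B5=F, B6=F, B7=T, B8=F, B9=E, B10=F, B11=E, B12=F
test 2 (k=8) fires B2->S, B1->F, B3->T, B5->F, B6->F, B7->T, B9->E, B8->F, B11->E, B10->F, B12->F; hits B1=F, B2=S, B3=T, B5=F, B6=F, B7=T, B8=F, B9=E, B10=F, B11=E, B12=F
test 3 (k=36) fires B2->E, B1->F, B3->F, B4->T, B5->F, B6->F, B7->F, B9->E, B8->F, B11->E, B10->T; hits B1=F, B2=E, B3=F, B4=T, B5=F, B6=F, B7=F, B8=F, B9=E, B10=T, B11=E
test 4 (k=46) fires B2->E, B1->F, B3->F, B4->F, B5->F, B6->F, B7->F, B9->E, B8->F, B11->E, B10->F, B12->F; hits B1=F, B2=E, B3=F, B4=F, B5=F, B6=F, B7=F, B8=F, B9=E, B10=F, B11=E, B12=F
test 5 (k=30) fires B2->E, B1->F, B3->T, B5->F, B6->F, B7->T, B9->E, B8->F, B11->E, B10->F, B12->F; hits B1=F, B2=E, B3=T, B5=F, B6=F, B7=T, B8=F, B9=E, B10=F, B11=E, B12=F
test 6 (k=18) fires B2->S, B1->F, B3->T, B5->F, B6->F, B7->F, B9->E, B8->F, B11->E, B10->F, B12->F; hits B1=F, B2=S, B3=T, B5=F, B6=F, B7=F, B8=F, B9=E, B10=F, B11=E, B12=F
test 7 (k=3) fires B2->S, B1->F, B3->T, B5->F, B6->F, B7->T, B9->E, B8->F, B11->E, B10->F, B12->F; hits B1=F, B2=S, B3=T, B5=F, B6=F, B7=T, B8=F, B9=E, B10=F, B11=E, B12=F
union over the pool: B1=F, B2=S, B2=E, B3=T, B3=F, B4=T, B4=F, B5=F, B6=F, B7=T, B7=F, B8=F, B9=E, B10=T, B10=F, B11=E, B12=F
uncovered (7 of 24): B1=T, B5=T, B6=T, B8=T, B9=S, B11=S, B12=T

Answer: B1=T, B5=T, B6=T, B8=T, B9=S, B11=S, B12=T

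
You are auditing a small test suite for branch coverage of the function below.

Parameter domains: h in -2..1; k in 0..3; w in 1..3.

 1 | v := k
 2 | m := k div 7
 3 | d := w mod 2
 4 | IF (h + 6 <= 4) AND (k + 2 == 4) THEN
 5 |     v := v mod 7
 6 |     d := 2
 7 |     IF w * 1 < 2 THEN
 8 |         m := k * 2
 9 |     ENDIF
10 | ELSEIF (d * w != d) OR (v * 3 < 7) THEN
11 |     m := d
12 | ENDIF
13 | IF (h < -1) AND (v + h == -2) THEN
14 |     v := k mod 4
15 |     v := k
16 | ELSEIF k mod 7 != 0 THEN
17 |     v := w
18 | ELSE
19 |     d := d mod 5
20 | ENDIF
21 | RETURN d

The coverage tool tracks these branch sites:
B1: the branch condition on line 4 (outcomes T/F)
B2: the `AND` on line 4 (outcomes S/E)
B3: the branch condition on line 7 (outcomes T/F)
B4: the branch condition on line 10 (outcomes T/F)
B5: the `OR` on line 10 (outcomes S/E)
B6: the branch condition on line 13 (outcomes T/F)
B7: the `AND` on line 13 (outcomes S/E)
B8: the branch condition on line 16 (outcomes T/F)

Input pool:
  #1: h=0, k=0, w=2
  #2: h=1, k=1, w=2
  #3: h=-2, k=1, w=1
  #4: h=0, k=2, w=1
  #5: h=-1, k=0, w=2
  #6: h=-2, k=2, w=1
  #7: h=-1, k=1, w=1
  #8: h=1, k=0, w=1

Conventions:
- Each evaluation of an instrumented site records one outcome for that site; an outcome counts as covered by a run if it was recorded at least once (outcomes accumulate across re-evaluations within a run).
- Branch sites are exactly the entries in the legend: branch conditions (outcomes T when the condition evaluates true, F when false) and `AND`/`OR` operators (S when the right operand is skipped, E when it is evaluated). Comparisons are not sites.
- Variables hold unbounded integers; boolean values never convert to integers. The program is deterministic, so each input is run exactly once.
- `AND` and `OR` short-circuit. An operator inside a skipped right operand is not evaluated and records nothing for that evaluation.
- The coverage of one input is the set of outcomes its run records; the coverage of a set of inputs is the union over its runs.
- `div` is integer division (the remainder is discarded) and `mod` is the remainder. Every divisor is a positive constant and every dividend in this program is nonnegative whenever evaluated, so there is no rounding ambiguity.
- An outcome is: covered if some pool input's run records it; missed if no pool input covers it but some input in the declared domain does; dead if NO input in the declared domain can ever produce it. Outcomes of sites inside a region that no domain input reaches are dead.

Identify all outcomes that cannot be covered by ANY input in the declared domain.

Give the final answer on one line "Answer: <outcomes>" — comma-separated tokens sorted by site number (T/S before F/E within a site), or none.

sweeping the full domain (48 inputs) for each outcome:
  reachable outcomes have witnesses, e.g. B1=T (e.g. h=-2, k=2, w=1), B1=F (e.g. h=-2, k=0, w=1), B2=S (e.g. h=-1, k=0, w=1), B2=E (e.g. h=-2, k=0, w=1)

Answer: none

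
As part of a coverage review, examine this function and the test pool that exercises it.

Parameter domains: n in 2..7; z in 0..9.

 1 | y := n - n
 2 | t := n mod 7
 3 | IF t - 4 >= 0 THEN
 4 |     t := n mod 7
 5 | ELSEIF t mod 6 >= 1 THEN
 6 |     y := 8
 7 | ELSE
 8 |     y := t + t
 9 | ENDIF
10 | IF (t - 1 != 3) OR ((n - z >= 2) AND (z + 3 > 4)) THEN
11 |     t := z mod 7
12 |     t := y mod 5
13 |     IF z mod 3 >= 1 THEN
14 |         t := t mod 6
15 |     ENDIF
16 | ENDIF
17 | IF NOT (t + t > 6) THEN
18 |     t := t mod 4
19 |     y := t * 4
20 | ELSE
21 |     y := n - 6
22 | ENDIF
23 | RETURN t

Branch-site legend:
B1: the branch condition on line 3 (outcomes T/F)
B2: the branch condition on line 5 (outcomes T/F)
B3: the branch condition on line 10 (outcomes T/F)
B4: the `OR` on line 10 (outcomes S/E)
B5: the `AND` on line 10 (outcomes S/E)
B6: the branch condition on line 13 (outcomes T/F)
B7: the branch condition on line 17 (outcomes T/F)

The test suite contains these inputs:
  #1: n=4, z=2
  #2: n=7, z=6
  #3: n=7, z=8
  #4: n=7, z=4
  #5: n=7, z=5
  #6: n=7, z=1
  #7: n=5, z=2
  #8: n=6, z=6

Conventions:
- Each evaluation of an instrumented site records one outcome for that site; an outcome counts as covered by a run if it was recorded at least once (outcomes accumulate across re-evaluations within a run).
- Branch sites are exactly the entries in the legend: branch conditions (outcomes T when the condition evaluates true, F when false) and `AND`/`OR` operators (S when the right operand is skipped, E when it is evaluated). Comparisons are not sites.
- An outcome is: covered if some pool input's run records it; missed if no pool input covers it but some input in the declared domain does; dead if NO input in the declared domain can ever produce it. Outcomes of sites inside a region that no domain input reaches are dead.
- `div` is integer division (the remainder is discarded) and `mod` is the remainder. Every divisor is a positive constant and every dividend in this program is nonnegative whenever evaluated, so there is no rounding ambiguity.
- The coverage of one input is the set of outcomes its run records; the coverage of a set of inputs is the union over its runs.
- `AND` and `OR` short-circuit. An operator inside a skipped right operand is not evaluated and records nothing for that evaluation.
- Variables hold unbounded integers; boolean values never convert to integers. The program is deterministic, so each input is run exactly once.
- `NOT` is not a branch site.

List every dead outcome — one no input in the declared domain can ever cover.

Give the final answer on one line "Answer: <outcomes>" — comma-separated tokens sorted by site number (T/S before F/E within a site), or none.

sweeping the full domain (60 inputs) for each outcome:
  reachable outcomes have witnesses, e.g. B1=T (e.g. n=4, z=0), B1=F (e.g. n=2, z=0), B2=T (e.g. n=2, z=0), B2=F (e.g. n=7, z=0)

Answer: none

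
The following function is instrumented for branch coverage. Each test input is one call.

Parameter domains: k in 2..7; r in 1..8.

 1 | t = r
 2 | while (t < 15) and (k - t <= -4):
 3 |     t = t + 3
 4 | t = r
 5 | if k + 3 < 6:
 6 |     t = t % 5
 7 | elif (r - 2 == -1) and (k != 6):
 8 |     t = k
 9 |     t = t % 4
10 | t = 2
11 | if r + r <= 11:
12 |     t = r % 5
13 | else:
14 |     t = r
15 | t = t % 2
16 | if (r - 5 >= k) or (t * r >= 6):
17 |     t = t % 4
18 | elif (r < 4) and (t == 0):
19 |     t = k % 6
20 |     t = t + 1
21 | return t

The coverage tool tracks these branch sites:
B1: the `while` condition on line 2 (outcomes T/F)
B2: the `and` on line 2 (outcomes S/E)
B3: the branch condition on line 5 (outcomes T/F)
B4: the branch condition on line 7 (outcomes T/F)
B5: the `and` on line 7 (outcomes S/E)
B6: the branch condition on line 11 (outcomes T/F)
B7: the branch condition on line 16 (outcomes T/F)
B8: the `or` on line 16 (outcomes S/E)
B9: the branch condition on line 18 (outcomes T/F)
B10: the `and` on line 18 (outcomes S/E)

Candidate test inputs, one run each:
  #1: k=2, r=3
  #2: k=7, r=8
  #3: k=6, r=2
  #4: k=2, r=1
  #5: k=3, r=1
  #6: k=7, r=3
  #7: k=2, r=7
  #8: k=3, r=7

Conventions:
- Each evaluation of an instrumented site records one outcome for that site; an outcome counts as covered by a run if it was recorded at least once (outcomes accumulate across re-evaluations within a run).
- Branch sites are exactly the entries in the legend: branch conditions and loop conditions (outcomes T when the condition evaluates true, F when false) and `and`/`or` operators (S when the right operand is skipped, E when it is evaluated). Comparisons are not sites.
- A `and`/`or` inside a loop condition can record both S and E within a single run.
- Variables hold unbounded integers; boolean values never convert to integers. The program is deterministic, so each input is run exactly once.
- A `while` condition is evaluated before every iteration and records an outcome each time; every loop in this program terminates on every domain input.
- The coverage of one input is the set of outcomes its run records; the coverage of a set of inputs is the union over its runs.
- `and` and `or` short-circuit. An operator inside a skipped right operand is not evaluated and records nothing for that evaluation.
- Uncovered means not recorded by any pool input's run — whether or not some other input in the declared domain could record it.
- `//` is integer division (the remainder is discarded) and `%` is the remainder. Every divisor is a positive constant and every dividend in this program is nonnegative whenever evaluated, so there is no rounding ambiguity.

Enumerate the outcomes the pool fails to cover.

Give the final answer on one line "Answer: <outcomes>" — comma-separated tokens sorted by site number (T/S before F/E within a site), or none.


input #1 (k=2, r=3): events B2->E, B1->F, B3->T, B6->T, B8->E, B7->F, B10->E, B9->F; covers B1=F, B2=E, B3=T, B6=T, B7=F, B8=E, B9=F, B10=E
input #2 (k=7, r=8): events B2->E, B1->F, B3->F, B5->S, B4->F, B6->F, B8->E, B7->F, B10->S, B9->F; covers B1=F, B2=E, B3=F, B4=F, B5=S, B6=F, B7=F, B8=E, B9=F, B10=S
input #3 (k=6, r=2): events B2->E, B1->F, B3->F, B5->S, B4->F, B6->T, B8->E, B7->F, B10->E, B9->T; covers B1=F, B2=E, B3=F, B4=F, B5=S, B6=T, B7=F, B8=E, B9=T, B10=E
input #4 (k=2, r=1): events B2->E, B1->F, B3->T, B6->T, B8->E, B7->F, B10->E, B9->F; covers B1=F, B2=E, B3=T, B6=T, B7=F, B8=E, B9=F, B10=E
input #5 (k=3, r=1): events B2->E, B1->F, B3->F, B5->E, B4->T, B6->T, B8->E, B7->F, B10->E, B9->F; covers B1=F, B2=E, B3=F, B4=T, B5=E, B6=T, B7=F, B8=E, B9=F, B10=E
input #6 (k=7, r=3): events B2->E, B1->F, B3->F, B5->S, B4->F, B6->T, B8->E, B7->F, B10->E, B9->F; covers B1=F, B2=E, B3=F, B4=F, B5=S, B6=T, B7=F, B8=E, B9=F, B10=E
input #7 (k=2, r=7): events B2->E, B1->T, B2->E, B1->T, B2->E, B1->T, B2->S, B1->F, B3->T, B6->F, B8->S, B7->T; covers B1=T, B1=F, B2=S, B2=E, B3=T, B6=F, B7=T, B8=S
input #8 (k=3, r=7): events B2->E, B1->T, B2->E, B1->T, B2->E, B1->T, B2->S, B1->F, B3->F, B5->S, B4->F, B6->F, B8->E, B7->T; covers B1=T, B1=F, B2=S, B2=E, B3=F, B4=F, B5=S, B6=F, B7=T, B8=E
union over the pool: B1=T, B1=F, B2=S, B2=E, B3=T, B3=F, B4=T, B4=F, B5=S, B5=E, B6=T, B6=F, B7=T, B7=F, B8=S, B8=E, B9=T, B9=F, B10=S, B10=E
uncovered (0 of 20): none
Answer: none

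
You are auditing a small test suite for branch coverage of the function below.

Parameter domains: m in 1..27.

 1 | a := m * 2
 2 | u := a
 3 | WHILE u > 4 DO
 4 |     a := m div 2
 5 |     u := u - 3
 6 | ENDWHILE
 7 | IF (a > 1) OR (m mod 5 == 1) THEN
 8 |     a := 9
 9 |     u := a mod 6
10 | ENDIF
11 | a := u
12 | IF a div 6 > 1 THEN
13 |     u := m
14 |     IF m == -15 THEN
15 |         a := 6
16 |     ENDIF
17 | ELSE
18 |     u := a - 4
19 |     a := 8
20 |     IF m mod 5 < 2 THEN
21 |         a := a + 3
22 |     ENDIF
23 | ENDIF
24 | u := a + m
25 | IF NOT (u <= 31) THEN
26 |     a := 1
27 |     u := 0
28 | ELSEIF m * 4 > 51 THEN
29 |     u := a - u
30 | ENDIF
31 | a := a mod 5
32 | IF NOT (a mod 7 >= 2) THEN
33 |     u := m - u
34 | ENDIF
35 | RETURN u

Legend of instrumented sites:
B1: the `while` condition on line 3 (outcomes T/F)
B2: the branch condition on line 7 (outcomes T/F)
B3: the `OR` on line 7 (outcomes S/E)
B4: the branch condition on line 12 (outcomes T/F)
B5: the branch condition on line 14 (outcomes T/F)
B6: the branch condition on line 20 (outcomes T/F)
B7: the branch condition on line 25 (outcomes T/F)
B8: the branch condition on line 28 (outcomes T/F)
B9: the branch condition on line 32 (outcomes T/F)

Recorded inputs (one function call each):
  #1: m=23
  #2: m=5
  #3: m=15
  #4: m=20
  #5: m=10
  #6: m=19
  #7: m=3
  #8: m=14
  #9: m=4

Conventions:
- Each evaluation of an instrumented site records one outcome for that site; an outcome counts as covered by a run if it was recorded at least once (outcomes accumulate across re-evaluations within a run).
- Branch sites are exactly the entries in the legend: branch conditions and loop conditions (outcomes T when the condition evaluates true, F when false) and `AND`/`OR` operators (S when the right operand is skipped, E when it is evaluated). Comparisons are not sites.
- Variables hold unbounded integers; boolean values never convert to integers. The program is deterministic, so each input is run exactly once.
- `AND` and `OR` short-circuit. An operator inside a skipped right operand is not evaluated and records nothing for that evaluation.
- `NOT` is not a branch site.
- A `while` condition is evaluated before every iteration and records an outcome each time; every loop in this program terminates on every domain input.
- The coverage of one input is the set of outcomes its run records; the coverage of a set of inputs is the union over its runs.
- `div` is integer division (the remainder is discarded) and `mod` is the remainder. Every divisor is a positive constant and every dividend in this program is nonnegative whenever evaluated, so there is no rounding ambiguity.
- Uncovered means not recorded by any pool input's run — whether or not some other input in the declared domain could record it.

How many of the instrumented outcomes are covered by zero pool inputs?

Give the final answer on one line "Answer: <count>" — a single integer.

run #1 (m=23) runs B1->T, B1->T, B1->T, B1->T, B1->T, B1->T, B1->T, B1->T, B1->T, B1->T, B1->T, B1->T, B1->T, B1->T, ...; records B1=T, B1=F, B2=T, B3=S, B4=F, B6=F, B7=F, B8=T, B9=F
run #2 (m=5) runs B1->T, B1->T, B1->F, B3->S, B2->T, B4->F, B6->T, B7->F, B8->F, B9->T; records B1=T, B1=F, B2=T, B3=S, B4=F, B6=T, B7=F, B8=F, B9=T
run #3 (m=15) runs B1->T, B1->T, B1->T, B1->T, B1->T, B1->T, B1->T, B1->T, B1->T, B1->F, B3->S, B2->T, B4->F, B6->T, ...; records B1=T, B1=F, B2=T, B3=S, B4=F, B6=T, B7=F, B8=T, B9=T
run #4 (m=20) runs B1->T, B1->T, B1->T, B1->T, B1->T, B1->T, B1->T, B1->T, B1->T, B1->T, B1->T, B1->T, B1->F, B3->S, ...; records B1=T, B1=F, B2=T, B3=S, B4=F, B6=T, B7=F, B8=T, B9=T
run #5 (m=10) runs B1->T, B1->T, B1->T, B1->T, B1->T, B1->T, B1->F, B3->S, B2->T, B4->F, B6->T, B7->F, B8->F, B9->T; records B1=T, B1=F, B2=T, B3=S, B4=F, B6=T, B7=F, B8=F, B9=T
run #6 (m=19) runs B1->T, B1->T, B1->T, B1->T, B1->T, B1->T, B1->T, B1->T, B1->T, B1->T, B1->T, B1->T, B1->F, B3->S, ...; records B1=T, B1=F, B2=T, B3=S, B4=F, B6=F, B7=F, B8=T, B9=F
run #7 (m=3) runs B1->T, B1->F, B3->E, B2->F, B4->F, B6->F, B7->F, B8->F, B9->F; records B1=T, B1=F, B2=F, B3=E, B4=F, B6=F, B7=F, B8=F, B9=F
run #8 (m=14) runs B1->T, B1->T, B1->T, B1->T, B1->T, B1->T, B1->T, B1->T, B1->F, B3->S, B2->T, B4->F, B6->F, B7->F, ...; records B1=T, B1=F, B2=T, B3=S, B4=F, B6=F, B7=F, B8=T, B9=F
run #9 (m=4) runs B1->T, B1->T, B1->F, B3->S, B2->T, B4->F, B6->F, B7->F, B8->F, B9->F; records B1=T, B1=F, B2=T, B3=S, B4=F, B6=F, B7=F, B8=F, B9=F
union over the pool: B1=T, B1=F, B2=T, B2=F, B3=S, B3=E, B4=F, B6=T, B6=F, B7=F, B8=T, B8=F, B9=T, B9=F
uncovered (4 of 18): B4=T, B5=T, B5=F, B7=T

Answer: 4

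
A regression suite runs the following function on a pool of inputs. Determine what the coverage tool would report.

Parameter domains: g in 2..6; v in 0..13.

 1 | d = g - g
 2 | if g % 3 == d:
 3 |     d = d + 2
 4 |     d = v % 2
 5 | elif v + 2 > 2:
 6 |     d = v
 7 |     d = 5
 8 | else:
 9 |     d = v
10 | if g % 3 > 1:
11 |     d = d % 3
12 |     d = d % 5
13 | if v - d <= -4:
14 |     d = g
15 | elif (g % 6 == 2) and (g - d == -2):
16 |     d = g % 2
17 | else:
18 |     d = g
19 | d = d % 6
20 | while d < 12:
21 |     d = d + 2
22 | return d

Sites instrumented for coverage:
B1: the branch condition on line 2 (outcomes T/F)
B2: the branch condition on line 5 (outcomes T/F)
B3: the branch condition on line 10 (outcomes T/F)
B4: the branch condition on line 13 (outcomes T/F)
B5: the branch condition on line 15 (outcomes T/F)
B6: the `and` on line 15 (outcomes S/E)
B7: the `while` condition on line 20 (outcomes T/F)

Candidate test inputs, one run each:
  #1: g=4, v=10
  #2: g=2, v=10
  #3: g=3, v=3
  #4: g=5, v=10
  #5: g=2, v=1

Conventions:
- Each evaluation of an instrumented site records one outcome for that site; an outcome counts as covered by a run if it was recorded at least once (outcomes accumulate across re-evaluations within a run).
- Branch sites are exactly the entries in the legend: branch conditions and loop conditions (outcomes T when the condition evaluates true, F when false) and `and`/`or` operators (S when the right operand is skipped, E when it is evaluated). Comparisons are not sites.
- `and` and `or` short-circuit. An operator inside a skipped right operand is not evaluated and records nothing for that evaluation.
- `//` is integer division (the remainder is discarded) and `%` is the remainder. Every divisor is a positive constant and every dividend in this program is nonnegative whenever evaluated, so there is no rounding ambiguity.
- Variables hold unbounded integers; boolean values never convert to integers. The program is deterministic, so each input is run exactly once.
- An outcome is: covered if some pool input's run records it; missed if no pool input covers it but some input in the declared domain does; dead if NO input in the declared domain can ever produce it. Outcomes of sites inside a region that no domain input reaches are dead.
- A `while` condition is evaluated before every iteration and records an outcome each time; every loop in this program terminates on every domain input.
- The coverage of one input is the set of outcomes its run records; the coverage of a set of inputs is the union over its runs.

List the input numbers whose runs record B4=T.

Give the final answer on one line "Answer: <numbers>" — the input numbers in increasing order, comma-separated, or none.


input #1 (g=4, v=10): does not produce B4=T
input #2 (g=2, v=10): does not produce B4=T
input #3 (g=3, v=3): does not produce B4=T
input #4 (g=5, v=10): does not produce B4=T
input #5 (g=2, v=1): does not produce B4=T
Answer: none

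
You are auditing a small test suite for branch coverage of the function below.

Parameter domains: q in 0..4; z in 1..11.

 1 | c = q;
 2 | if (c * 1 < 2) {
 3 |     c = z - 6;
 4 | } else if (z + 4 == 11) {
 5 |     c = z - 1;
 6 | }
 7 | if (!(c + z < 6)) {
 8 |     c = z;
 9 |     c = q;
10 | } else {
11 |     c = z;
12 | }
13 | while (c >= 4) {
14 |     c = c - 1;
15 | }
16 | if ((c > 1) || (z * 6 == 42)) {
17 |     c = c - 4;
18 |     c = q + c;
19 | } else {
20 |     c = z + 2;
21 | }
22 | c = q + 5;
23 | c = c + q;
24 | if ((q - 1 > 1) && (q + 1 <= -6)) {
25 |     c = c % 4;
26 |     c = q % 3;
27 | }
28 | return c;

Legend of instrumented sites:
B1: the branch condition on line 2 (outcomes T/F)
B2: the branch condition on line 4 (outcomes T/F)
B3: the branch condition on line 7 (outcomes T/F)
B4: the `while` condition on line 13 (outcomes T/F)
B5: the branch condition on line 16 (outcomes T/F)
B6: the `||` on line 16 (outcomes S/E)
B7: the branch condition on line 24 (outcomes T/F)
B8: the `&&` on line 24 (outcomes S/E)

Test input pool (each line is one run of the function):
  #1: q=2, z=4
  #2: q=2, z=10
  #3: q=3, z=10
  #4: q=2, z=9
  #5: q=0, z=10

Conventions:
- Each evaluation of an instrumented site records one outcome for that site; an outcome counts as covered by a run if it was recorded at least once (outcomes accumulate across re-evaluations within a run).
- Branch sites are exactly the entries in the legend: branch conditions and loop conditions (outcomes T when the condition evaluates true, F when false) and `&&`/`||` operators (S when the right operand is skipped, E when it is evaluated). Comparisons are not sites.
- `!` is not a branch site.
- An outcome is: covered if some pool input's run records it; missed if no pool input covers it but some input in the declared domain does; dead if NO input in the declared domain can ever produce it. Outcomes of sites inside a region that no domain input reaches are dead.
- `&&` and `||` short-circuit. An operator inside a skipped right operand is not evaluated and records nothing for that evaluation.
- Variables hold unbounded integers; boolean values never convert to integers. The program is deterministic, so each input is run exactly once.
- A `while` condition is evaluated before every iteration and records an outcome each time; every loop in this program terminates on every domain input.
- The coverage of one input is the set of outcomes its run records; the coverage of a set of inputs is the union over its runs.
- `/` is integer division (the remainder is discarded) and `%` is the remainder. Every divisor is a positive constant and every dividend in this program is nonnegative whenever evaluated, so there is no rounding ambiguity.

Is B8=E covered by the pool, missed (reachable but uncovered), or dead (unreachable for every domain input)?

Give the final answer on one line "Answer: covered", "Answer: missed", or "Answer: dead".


B8=E is recorded by pool input(s) 3 -> covered
Answer: covered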